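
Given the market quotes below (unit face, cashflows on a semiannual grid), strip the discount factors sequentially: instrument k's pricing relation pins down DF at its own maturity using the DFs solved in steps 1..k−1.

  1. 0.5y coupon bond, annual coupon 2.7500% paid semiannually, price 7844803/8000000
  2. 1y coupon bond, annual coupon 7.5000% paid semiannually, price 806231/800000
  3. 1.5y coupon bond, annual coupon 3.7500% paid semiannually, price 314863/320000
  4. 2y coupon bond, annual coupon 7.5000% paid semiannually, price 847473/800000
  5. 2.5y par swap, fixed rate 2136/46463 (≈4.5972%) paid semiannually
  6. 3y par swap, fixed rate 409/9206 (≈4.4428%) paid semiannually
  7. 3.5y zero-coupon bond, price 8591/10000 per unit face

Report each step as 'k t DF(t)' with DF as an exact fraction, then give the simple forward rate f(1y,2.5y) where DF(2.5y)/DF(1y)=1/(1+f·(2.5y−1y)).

step 1 [0.5y] bond c/2=11/800: DF=(7844803/8000000 − 11/800·(0))/(1+11/800) = 9673/10000 ≈ 0.967300
step 2 [1y] bond c/2=3/80: DF=(806231/800000 − 3/80·(0.967300))/(1+3/80) = 2341/2500 ≈ 0.936400
step 3 [1.5y] bond c/2=3/160: DF=(314863/320000 − 3/160·(0.967300+0.936400))/(1+3/160) = 2327/2500 ≈ 0.930800
step 4 [2y] bond c/2=3/80: DF=(847473/800000 − 3/80·(0.967300+0.936400+0.930800))/(1+3/80) = 4593/5000 ≈ 0.918600
step 5 [2.5y] swap r/2=1068/46463: DF=(1 − 1068/46463·(0.967300+0.936400+0.930800+0.918600))/(1+1068/46463) = 2233/2500 ≈ 0.893200
step 6 [3y] swap r/2=409/18412: DF=(1 − 409/18412·(0.967300+0.936400+0.930800+0.918600+0.893200))/(1+409/18412) = 8773/10000 ≈ 0.877300
step 7 [3.5y] zero: DF = P = 8591/10000 ≈ 0.859100

1 1/2 9673/10000
2 1 2341/2500
3 3/2 2327/2500
4 2 4593/5000
5 5/2 2233/2500
6 3 8773/10000
7 7/2 8591/10000
f(1y,2.5y) = ((2341/2500)/(2233/2500) − 1)/(3/2) = 72/2233 ≈ 3.2244%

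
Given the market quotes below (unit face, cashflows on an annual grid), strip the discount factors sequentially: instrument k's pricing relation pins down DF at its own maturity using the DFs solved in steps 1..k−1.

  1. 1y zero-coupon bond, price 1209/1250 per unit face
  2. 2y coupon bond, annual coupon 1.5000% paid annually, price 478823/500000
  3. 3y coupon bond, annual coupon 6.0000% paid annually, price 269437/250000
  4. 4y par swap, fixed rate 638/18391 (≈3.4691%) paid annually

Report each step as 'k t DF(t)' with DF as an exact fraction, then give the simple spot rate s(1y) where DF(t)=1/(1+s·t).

step 1 [1y] zero: DF = P = 1209/1250 ≈ 0.967200
step 2 [2y] bond c/1=3/200: DF=(478823/500000 − 3/200·(0.967200))/(1+3/200) = 2323/2500 ≈ 0.929200
step 3 [3y] bond c/1=3/50: DF=(269437/250000 − 3/50·(0.967200+0.929200))/(1+3/50) = 4547/5000 ≈ 0.909400
step 4 [4y] swap r/1=638/18391: DF=(1 − 638/18391·(0.967200+0.929200+0.909400))/(1+638/18391) = 2181/2500 ≈ 0.872400

1 1 1209/1250
2 2 2323/2500
3 3 4547/5000
4 4 2181/2500
s(1y) = (1/(1209/1250) − 1)/(1) = 41/1209 ≈ 3.3912%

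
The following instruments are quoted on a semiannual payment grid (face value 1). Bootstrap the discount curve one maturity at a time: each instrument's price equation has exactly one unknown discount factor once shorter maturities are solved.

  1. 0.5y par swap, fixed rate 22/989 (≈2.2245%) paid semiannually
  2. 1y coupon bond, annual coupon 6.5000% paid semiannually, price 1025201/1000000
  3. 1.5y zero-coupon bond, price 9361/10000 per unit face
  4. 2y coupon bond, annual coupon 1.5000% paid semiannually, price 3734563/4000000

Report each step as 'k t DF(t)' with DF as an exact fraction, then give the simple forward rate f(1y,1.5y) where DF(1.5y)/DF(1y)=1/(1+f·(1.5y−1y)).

1 1/2 989/1000
2 1 4809/5000
3 3/2 9361/10000
4 2 2263/2500
f(1y,1.5y) = ((4809/5000)/(9361/10000) − 1)/(1/2) = 514/9361 ≈ 5.4909%

step 1 [0.5y] swap r/2=11/989: DF=(1 − 11/989·(0))/(1+11/989) = 989/1000 ≈ 0.989000
step 2 [1y] bond c/2=13/400: DF=(1025201/1000000 − 13/400·(0.989000))/(1+13/400) = 4809/5000 ≈ 0.961800
step 3 [1.5y] zero: DF = P = 9361/10000 ≈ 0.936100
step 4 [2y] bond c/2=3/400: DF=(3734563/4000000 − 3/400·(0.989000+0.961800+0.936100))/(1+3/400) = 2263/2500 ≈ 0.905200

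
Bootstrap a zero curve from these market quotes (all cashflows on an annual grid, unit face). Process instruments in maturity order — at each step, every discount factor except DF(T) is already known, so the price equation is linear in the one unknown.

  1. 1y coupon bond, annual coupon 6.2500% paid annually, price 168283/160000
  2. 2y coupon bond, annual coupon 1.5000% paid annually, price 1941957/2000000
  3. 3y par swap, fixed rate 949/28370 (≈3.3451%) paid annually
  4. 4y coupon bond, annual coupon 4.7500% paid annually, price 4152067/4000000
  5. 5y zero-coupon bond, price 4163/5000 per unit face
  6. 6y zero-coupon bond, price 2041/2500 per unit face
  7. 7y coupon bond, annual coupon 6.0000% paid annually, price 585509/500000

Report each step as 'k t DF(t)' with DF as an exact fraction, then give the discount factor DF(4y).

step 1 [1y] bond c/1=1/16: DF=(168283/160000 − 1/16·(0))/(1+1/16) = 9899/10000 ≈ 0.989900
step 2 [2y] bond c/1=3/200: DF=(1941957/2000000 − 3/200·(0.989900))/(1+3/200) = 471/500 ≈ 0.942000
step 3 [3y] swap r/1=949/28370: DF=(1 − 949/28370·(0.989900+0.942000))/(1+949/28370) = 9051/10000 ≈ 0.905100
step 4 [4y] bond c/1=19/400: DF=(4152067/4000000 − 19/400·(0.989900+0.942000+0.905100))/(1+19/400) = 8623/10000 ≈ 0.862300
step 5 [5y] zero: DF = P = 4163/5000 ≈ 0.832600
step 6 [6y] zero: DF = P = 2041/2500 ≈ 0.816400
step 7 [7y] bond c/1=3/50: DF=(585509/500000 − 3/50·(0.989900+0.942000+0.905100+0.862300+0.832600+0.816400))/(1+3/50) = 401/500 ≈ 0.802000

1 1 9899/10000
2 2 471/500
3 3 9051/10000
4 4 8623/10000
5 5 4163/5000
6 6 2041/2500
7 7 401/500
DF(4y) = 8623/10000 ≈ 0.862300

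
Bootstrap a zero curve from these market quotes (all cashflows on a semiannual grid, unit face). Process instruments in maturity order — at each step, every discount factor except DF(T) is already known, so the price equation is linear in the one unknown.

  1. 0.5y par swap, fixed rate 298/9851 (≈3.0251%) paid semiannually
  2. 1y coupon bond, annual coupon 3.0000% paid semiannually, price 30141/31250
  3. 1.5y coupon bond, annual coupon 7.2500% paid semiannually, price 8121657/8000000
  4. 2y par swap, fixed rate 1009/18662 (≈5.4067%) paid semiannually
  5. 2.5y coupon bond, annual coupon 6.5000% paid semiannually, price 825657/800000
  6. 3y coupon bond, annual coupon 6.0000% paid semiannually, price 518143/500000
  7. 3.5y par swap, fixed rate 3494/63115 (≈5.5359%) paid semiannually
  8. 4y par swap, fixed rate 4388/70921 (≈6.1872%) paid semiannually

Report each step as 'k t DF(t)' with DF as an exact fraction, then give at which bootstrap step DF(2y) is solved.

step 1 [0.5y] swap r/2=149/9851: DF=(1 − 149/9851·(0))/(1+149/9851) = 9851/10000 ≈ 0.985100
step 2 [1y] bond c/2=3/200: DF=(30141/31250 − 3/200·(0.985100))/(1+3/200) = 9357/10000 ≈ 0.935700
step 3 [1.5y] bond c/2=29/800: DF=(8121657/8000000 − 29/800·(0.985100+0.935700))/(1+29/800) = 73/80 ≈ 0.912500
step 4 [2y] swap r/2=1009/37324: DF=(1 − 1009/37324·(0.985100+0.935700+0.912500))/(1+1009/37324) = 8991/10000 ≈ 0.899100
step 5 [2.5y] bond c/2=13/400: DF=(825657/800000 − 13/400·(0.985100+0.935700+0.912500+0.899100))/(1+13/400) = 8821/10000 ≈ 0.882100
step 6 [3y] bond c/2=3/100: DF=(518143/500000 − 3/100·(0.985100+0.935700+0.912500+0.899100+0.882100))/(1+3/100) = 8717/10000 ≈ 0.871700
step 7 [3.5y] swap r/2=1747/63115: DF=(1 − 1747/63115·(0.985100+0.935700+0.912500+0.899100+0.882100+0.871700))/(1+1747/63115) = 8253/10000 ≈ 0.825300
step 8 [4y] swap r/2=2194/70921: DF=(1 − 2194/70921·(0.985100+0.935700+0.912500+0.899100+0.882100+0.871700+0.825300))/(1+2194/70921) = 3903/5000 ≈ 0.780600

1 1/2 9851/10000
2 1 9357/10000
3 3/2 73/80
4 2 8991/10000
5 5/2 8821/10000
6 3 8717/10000
7 7/2 8253/10000
8 4 3903/5000
DF(2y) is solved at step 4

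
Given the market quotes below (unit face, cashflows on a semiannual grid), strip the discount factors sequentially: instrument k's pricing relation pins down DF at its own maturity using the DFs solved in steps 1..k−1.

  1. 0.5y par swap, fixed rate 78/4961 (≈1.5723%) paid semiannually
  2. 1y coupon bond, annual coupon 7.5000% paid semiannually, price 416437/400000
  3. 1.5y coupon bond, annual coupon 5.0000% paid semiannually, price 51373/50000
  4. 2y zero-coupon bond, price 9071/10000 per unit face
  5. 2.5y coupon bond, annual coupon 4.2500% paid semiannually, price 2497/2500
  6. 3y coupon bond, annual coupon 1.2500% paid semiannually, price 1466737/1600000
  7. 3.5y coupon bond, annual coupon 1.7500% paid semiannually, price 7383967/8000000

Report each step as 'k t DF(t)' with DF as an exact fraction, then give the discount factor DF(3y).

step 1 [0.5y] swap r/2=39/4961: DF=(1 − 39/4961·(0))/(1+39/4961) = 4961/5000 ≈ 0.992200
step 2 [1y] bond c/2=3/80: DF=(416437/400000 − 3/80·(0.992200))/(1+3/80) = 2419/2500 ≈ 0.967600
step 3 [1.5y] bond c/2=1/40: DF=(51373/50000 − 1/40·(0.992200+0.967600))/(1+1/40) = 4773/5000 ≈ 0.954600
step 4 [2y] zero: DF = P = 9071/10000 ≈ 0.907100
step 5 [2.5y] bond c/2=17/800: DF=(2497/2500 − 17/800·(0.992200+0.967600+0.954600+0.907100))/(1+17/800) = 1797/2000 ≈ 0.898500
step 6 [3y] bond c/2=1/160: DF=(1466737/1600000 − 1/160·(0.992200+0.967600+0.954600+0.907100+0.898500))/(1+1/160) = 8817/10000 ≈ 0.881700
step 7 [3.5y] bond c/2=7/800: DF=(7383967/8000000 − 7/800·(0.992200+0.967600+0.954600+0.907100+0.898500+0.881700))/(1+7/800) = 1083/1250 ≈ 0.866400

1 1/2 4961/5000
2 1 2419/2500
3 3/2 4773/5000
4 2 9071/10000
5 5/2 1797/2000
6 3 8817/10000
7 7/2 1083/1250
DF(3y) = 8817/10000 ≈ 0.881700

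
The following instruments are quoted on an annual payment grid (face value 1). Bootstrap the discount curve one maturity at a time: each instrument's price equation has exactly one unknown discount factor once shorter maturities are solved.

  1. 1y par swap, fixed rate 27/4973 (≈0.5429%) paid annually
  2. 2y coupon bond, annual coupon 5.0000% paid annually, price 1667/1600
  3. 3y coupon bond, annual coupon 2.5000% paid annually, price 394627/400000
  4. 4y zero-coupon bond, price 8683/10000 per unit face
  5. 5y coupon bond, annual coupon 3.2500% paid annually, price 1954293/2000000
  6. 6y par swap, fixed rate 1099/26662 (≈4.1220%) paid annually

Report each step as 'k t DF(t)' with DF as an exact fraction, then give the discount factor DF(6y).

1 1 4973/5000
2 2 9449/10000
3 3 572/625
4 4 8683/10000
5 5 2073/2500
6 6 3901/5000
DF(6y) = 3901/5000 ≈ 0.780200

step 1 [1y] swap r/1=27/4973: DF=(1 − 27/4973·(0))/(1+27/4973) = 4973/5000 ≈ 0.994600
step 2 [2y] bond c/1=1/20: DF=(1667/1600 − 1/20·(0.994600))/(1+1/20) = 9449/10000 ≈ 0.944900
step 3 [3y] bond c/1=1/40: DF=(394627/400000 − 1/40·(0.994600+0.944900))/(1+1/40) = 572/625 ≈ 0.915200
step 4 [4y] zero: DF = P = 8683/10000 ≈ 0.868300
step 5 [5y] bond c/1=13/400: DF=(1954293/2000000 − 13/400·(0.994600+0.944900+0.915200+0.868300))/(1+13/400) = 2073/2500 ≈ 0.829200
step 6 [6y] swap r/1=1099/26662: DF=(1 − 1099/26662·(0.994600+0.944900+0.915200+0.868300+0.829200))/(1+1099/26662) = 3901/5000 ≈ 0.780200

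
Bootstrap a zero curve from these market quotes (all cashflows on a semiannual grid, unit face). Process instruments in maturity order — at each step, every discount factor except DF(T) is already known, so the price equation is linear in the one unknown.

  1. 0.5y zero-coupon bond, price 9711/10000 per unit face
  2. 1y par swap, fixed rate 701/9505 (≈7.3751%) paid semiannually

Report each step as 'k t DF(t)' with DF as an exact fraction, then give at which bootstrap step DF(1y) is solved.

step 1 [0.5y] zero: DF = P = 9711/10000 ≈ 0.971100
step 2 [1y] swap r/2=701/19010: DF=(1 − 701/19010·(0.971100))/(1+701/19010) = 9299/10000 ≈ 0.929900

1 1/2 9711/10000
2 1 9299/10000
DF(1y) is solved at step 2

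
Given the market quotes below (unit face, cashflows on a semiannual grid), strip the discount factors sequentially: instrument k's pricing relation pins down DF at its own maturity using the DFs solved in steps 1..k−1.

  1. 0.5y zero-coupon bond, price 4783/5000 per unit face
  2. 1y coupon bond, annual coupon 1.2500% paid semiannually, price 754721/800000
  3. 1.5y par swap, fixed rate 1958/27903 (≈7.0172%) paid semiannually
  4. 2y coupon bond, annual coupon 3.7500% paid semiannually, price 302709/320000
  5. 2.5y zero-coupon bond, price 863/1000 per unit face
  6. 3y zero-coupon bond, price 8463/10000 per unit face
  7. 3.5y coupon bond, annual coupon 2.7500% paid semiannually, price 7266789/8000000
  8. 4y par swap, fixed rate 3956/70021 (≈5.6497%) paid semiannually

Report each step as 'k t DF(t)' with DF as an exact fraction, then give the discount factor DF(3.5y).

step 1 [0.5y] zero: DF = P = 4783/5000 ≈ 0.956600
step 2 [1y] bond c/2=1/160: DF=(754721/800000 − 1/160·(0.956600))/(1+1/160) = 2329/2500 ≈ 0.931600
step 3 [1.5y] swap r/2=979/27903: DF=(1 − 979/27903·(0.956600+0.931600))/(1+979/27903) = 9021/10000 ≈ 0.902100
step 4 [2y] bond c/2=3/160: DF=(302709/320000 − 3/160·(0.956600+0.931600+0.902100))/(1+3/160) = 2193/2500 ≈ 0.877200
step 5 [2.5y] zero: DF = P = 863/1000 ≈ 0.863000
step 6 [3y] zero: DF = P = 8463/10000 ≈ 0.846300
step 7 [3.5y] bond c/2=11/800: DF=(7266789/8000000 − 11/800·(0.956600+0.931600+0.902100+0.877200+0.863000+0.846300))/(1+11/800) = 8231/10000 ≈ 0.823100
step 8 [4y] swap r/2=1978/70021: DF=(1 − 1978/70021·(0.956600+0.931600+0.902100+0.877200+0.863000+0.846300+0.823100))/(1+1978/70021) = 4011/5000 ≈ 0.802200

1 1/2 4783/5000
2 1 2329/2500
3 3/2 9021/10000
4 2 2193/2500
5 5/2 863/1000
6 3 8463/10000
7 7/2 8231/10000
8 4 4011/5000
DF(3.5y) = 8231/10000 ≈ 0.823100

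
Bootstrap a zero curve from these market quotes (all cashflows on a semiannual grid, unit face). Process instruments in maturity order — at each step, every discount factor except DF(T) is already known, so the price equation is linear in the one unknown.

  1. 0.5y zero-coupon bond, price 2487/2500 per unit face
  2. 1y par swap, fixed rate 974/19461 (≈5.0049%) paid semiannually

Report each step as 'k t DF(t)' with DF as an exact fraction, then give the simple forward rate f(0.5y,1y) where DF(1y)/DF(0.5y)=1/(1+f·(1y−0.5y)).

step 1 [0.5y] zero: DF = P = 2487/2500 ≈ 0.994800
step 2 [1y] swap r/2=487/19461: DF=(1 − 487/19461·(0.994800))/(1+487/19461) = 9513/10000 ≈ 0.951300

1 1/2 2487/2500
2 1 9513/10000
f(0.5y,1y) = ((2487/2500)/(9513/10000) − 1)/(1/2) = 290/3171 ≈ 9.1454%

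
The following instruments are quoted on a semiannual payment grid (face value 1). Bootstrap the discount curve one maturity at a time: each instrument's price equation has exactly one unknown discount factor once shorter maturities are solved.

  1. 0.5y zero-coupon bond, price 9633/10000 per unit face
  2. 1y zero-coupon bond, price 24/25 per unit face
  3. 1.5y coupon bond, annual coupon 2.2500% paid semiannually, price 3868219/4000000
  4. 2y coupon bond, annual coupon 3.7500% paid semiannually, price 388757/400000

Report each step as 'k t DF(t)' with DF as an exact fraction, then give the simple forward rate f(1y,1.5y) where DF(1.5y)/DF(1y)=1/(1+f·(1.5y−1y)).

step 1 [0.5y] zero: DF = P = 9633/10000 ≈ 0.963300
step 2 [1y] zero: DF = P = 24/25 ≈ 0.960000
step 3 [1.5y] bond c/2=9/800: DF=(3868219/4000000 − 9/800·(0.963300+0.960000))/(1+9/800) = 9349/10000 ≈ 0.934900
step 4 [2y] bond c/2=3/160: DF=(388757/400000 − 3/160·(0.963300+0.960000+0.934900))/(1+3/160) = 4507/5000 ≈ 0.901400

1 1/2 9633/10000
2 1 24/25
3 3/2 9349/10000
4 2 4507/5000
f(1y,1.5y) = ((24/25)/(9349/10000) − 1)/(1/2) = 502/9349 ≈ 5.3696%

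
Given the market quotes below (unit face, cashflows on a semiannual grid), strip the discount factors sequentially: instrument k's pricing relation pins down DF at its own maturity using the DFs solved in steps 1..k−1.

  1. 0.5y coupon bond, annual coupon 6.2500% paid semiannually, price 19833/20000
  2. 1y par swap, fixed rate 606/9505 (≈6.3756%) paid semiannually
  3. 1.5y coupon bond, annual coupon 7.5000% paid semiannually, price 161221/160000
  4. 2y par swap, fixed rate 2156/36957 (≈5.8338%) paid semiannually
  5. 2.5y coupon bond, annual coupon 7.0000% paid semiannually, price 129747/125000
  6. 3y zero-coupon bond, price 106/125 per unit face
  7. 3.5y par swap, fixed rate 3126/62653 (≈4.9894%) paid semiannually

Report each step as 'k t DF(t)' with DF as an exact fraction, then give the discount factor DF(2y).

1 1/2 601/625
2 1 4697/5000
3 3/2 361/400
4 2 4461/5000
5 5/2 8779/10000
6 3 106/125
7 7/2 8437/10000
DF(2y) = 4461/5000 ≈ 0.892200

step 1 [0.5y] bond c/2=1/32: DF=(19833/20000 − 1/32·(0))/(1+1/32) = 601/625 ≈ 0.961600
step 2 [1y] swap r/2=303/9505: DF=(1 − 303/9505·(0.961600))/(1+303/9505) = 4697/5000 ≈ 0.939400
step 3 [1.5y] bond c/2=3/80: DF=(161221/160000 − 3/80·(0.961600+0.939400))/(1+3/80) = 361/400 ≈ 0.902500
step 4 [2y] swap r/2=1078/36957: DF=(1 − 1078/36957·(0.961600+0.939400+0.902500))/(1+1078/36957) = 4461/5000 ≈ 0.892200
step 5 [2.5y] bond c/2=7/200: DF=(129747/125000 − 7/200·(0.961600+0.939400+0.902500+0.892200))/(1+7/200) = 8779/10000 ≈ 0.877900
step 6 [3y] zero: DF = P = 106/125 ≈ 0.848000
step 7 [3.5y] swap r/2=1563/62653: DF=(1 − 1563/62653·(0.961600+0.939400+0.902500+0.892200+0.877900+0.848000))/(1+1563/62653) = 8437/10000 ≈ 0.843700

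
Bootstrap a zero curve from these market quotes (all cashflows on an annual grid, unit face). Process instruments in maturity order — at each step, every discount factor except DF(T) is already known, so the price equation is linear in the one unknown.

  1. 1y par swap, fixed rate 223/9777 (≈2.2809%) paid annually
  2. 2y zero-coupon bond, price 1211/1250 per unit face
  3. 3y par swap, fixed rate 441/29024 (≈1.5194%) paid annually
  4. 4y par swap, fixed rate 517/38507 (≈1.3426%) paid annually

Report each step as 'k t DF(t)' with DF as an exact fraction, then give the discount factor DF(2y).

1 1 9777/10000
2 2 1211/1250
3 3 9559/10000
4 4 9483/10000
DF(2y) = 1211/1250 ≈ 0.968800

step 1 [1y] swap r/1=223/9777: DF=(1 − 223/9777·(0))/(1+223/9777) = 9777/10000 ≈ 0.977700
step 2 [2y] zero: DF = P = 1211/1250 ≈ 0.968800
step 3 [3y] swap r/1=441/29024: DF=(1 − 441/29024·(0.977700+0.968800))/(1+441/29024) = 9559/10000 ≈ 0.955900
step 4 [4y] swap r/1=517/38507: DF=(1 − 517/38507·(0.977700+0.968800+0.955900))/(1+517/38507) = 9483/10000 ≈ 0.948300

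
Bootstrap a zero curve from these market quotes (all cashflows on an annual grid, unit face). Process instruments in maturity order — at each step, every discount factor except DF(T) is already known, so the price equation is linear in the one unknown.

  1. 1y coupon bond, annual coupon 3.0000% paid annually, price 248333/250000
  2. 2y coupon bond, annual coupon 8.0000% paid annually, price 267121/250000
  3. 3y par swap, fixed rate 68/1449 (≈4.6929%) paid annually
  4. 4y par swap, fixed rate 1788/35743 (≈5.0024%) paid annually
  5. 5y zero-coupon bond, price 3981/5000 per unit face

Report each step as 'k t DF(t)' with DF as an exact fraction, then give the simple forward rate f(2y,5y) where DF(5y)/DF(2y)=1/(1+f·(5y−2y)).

step 1 [1y] bond c/1=3/100: DF=(248333/250000 − 3/100·(0))/(1+3/100) = 2411/2500 ≈ 0.964400
step 2 [2y] bond c/1=2/25: DF=(267121/250000 − 2/25·(0.964400))/(1+2/25) = 9179/10000 ≈ 0.917900
step 3 [3y] swap r/1=68/1449: DF=(1 − 68/1449·(0.964400+0.917900))/(1+68/1449) = 2177/2500 ≈ 0.870800
step 4 [4y] swap r/1=1788/35743: DF=(1 − 1788/35743·(0.964400+0.917900+0.870800))/(1+1788/35743) = 2053/2500 ≈ 0.821200
step 5 [5y] zero: DF = P = 3981/5000 ≈ 0.796200

1 1 2411/2500
2 2 9179/10000
3 3 2177/2500
4 4 2053/2500
5 5 3981/5000
f(2y,5y) = ((9179/10000)/(3981/5000) − 1)/(3) = 1217/23886 ≈ 5.0950%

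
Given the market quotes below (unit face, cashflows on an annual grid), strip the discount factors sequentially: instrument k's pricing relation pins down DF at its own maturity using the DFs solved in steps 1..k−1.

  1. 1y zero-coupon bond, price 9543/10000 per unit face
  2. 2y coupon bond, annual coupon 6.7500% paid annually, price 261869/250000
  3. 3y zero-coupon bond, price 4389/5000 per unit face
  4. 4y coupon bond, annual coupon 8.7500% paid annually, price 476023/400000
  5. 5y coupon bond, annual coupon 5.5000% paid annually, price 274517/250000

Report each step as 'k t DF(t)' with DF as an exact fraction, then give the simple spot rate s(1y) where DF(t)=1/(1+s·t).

step 1 [1y] zero: DF = P = 9543/10000 ≈ 0.954300
step 2 [2y] bond c/1=27/400: DF=(261869/250000 − 27/400·(0.954300))/(1+27/400) = 9209/10000 ≈ 0.920900
step 3 [3y] zero: DF = P = 4389/5000 ≈ 0.877800
step 4 [4y] bond c/1=7/80: DF=(476023/400000 − 7/80·(0.954300+0.920900+0.877800))/(1+7/80) = 1091/1250 ≈ 0.872800
step 5 [5y] bond c/1=11/200: DF=(274517/250000 − 11/200·(0.954300+0.920900+0.877800+0.872800))/(1+11/200) = 4259/5000 ≈ 0.851800

1 1 9543/10000
2 2 9209/10000
3 3 4389/5000
4 4 1091/1250
5 5 4259/5000
s(1y) = (1/(9543/10000) − 1)/(1) = 457/9543 ≈ 4.7889%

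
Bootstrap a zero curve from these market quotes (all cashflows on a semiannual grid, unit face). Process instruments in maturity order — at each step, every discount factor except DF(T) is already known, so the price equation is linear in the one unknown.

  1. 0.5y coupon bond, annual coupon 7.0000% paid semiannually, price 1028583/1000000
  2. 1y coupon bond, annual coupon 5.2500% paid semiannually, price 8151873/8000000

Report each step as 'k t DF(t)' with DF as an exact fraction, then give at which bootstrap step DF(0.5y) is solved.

1 1/2 4969/5000
2 1 387/400
DF(0.5y) is solved at step 1

step 1 [0.5y] bond c/2=7/200: DF=(1028583/1000000 − 7/200·(0))/(1+7/200) = 4969/5000 ≈ 0.993800
step 2 [1y] bond c/2=21/800: DF=(8151873/8000000 − 21/800·(0.993800))/(1+21/800) = 387/400 ≈ 0.967500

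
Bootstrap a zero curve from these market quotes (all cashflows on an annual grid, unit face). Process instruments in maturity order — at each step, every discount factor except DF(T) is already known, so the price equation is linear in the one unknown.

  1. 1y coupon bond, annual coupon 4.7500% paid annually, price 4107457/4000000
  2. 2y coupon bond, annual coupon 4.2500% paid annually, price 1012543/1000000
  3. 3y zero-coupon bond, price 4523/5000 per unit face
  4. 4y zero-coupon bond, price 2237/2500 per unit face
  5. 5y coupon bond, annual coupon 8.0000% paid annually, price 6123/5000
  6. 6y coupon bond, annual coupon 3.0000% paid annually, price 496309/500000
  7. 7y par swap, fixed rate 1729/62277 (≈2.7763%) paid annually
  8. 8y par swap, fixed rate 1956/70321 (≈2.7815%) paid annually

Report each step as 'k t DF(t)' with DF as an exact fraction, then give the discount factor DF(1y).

step 1 [1y] bond c/1=19/400: DF=(4107457/4000000 − 19/400·(0))/(1+19/400) = 9803/10000 ≈ 0.980300
step 2 [2y] bond c/1=17/400: DF=(1012543/1000000 − 17/400·(0.980300))/(1+17/400) = 9313/10000 ≈ 0.931300
step 3 [3y] zero: DF = P = 4523/5000 ≈ 0.904600
step 4 [4y] zero: DF = P = 2237/2500 ≈ 0.894800
step 5 [5y] bond c/1=2/25: DF=(6123/5000 − 2/25·(0.980300+0.931300+0.904600+0.894800))/(1+2/25) = 859/1000 ≈ 0.859000
step 6 [6y] bond c/1=3/100: DF=(496309/500000 − 3/100·(0.980300+0.931300+0.904600+0.894800+0.859000))/(1+3/100) = 4153/5000 ≈ 0.830600
step 7 [7y] swap r/1=1729/62277: DF=(1 − 1729/62277·(0.980300+0.931300+0.904600+0.894800+0.859000+0.830600))/(1+1729/62277) = 8271/10000 ≈ 0.827100
step 8 [8y] swap r/1=1956/70321: DF=(1 − 1956/70321·(0.980300+0.931300+0.904600+0.894800+0.859000+0.830600+0.827100))/(1+1956/70321) = 2011/2500 ≈ 0.804400

1 1 9803/10000
2 2 9313/10000
3 3 4523/5000
4 4 2237/2500
5 5 859/1000
6 6 4153/5000
7 7 8271/10000
8 8 2011/2500
DF(1y) = 9803/10000 ≈ 0.980300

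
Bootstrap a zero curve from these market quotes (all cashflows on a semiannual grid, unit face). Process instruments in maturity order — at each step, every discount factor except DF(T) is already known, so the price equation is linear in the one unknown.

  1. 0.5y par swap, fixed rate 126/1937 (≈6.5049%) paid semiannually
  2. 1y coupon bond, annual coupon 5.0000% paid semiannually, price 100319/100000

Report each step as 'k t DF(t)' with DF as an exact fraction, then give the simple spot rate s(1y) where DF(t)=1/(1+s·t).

step 1 [0.5y] swap r/2=63/1937: DF=(1 − 63/1937·(0))/(1+63/1937) = 1937/2000 ≈ 0.968500
step 2 [1y] bond c/2=1/40: DF=(100319/100000 − 1/40·(0.968500))/(1+1/40) = 9551/10000 ≈ 0.955100

1 1/2 1937/2000
2 1 9551/10000
s(1y) = (1/(9551/10000) − 1)/(1) = 449/9551 ≈ 4.7011%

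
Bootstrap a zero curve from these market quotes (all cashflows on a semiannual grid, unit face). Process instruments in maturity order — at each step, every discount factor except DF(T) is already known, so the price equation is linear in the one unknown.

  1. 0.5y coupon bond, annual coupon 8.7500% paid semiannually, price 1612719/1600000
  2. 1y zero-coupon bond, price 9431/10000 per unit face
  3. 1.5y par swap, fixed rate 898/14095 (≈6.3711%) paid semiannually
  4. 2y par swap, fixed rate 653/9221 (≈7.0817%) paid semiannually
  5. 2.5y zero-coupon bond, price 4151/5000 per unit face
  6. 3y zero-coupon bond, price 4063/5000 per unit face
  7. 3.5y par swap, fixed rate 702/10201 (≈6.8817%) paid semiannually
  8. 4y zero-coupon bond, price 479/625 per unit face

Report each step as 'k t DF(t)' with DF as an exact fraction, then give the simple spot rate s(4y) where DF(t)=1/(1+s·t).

step 1 [0.5y] bond c/2=7/160: DF=(1612719/1600000 − 7/160·(0))/(1+7/160) = 9657/10000 ≈ 0.965700
step 2 [1y] zero: DF = P = 9431/10000 ≈ 0.943100
step 3 [1.5y] swap r/2=449/14095: DF=(1 − 449/14095·(0.965700+0.943100))/(1+449/14095) = 4551/5000 ≈ 0.910200
step 4 [2y] swap r/2=653/18442: DF=(1 − 653/18442·(0.965700+0.943100+0.910200))/(1+653/18442) = 4347/5000 ≈ 0.869400
step 5 [2.5y] zero: DF = P = 4151/5000 ≈ 0.830200
step 6 [3y] zero: DF = P = 4063/5000 ≈ 0.812600
step 7 [3.5y] swap r/2=351/10201: DF=(1 − 351/10201·(0.965700+0.943100+0.910200+0.869400+0.830200+0.812600))/(1+351/10201) = 3947/5000 ≈ 0.789400
step 8 [4y] zero: DF = P = 479/625 ≈ 0.766400

1 1/2 9657/10000
2 1 9431/10000
3 3/2 4551/5000
4 2 4347/5000
5 5/2 4151/5000
6 3 4063/5000
7 7/2 3947/5000
8 4 479/625
s(4y) = (1/(479/625) − 1)/(4) = 73/958 ≈ 7.6200%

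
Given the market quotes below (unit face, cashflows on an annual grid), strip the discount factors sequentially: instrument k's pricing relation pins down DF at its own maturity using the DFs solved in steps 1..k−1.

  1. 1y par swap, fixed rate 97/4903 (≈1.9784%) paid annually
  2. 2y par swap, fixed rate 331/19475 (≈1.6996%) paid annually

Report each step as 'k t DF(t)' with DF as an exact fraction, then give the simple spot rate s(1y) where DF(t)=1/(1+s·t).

step 1 [1y] swap r/1=97/4903: DF=(1 − 97/4903·(0))/(1+97/4903) = 4903/5000 ≈ 0.980600
step 2 [2y] swap r/1=331/19475: DF=(1 − 331/19475·(0.980600))/(1+331/19475) = 9669/10000 ≈ 0.966900

1 1 4903/5000
2 2 9669/10000
s(1y) = (1/(4903/5000) − 1)/(1) = 97/4903 ≈ 1.9784%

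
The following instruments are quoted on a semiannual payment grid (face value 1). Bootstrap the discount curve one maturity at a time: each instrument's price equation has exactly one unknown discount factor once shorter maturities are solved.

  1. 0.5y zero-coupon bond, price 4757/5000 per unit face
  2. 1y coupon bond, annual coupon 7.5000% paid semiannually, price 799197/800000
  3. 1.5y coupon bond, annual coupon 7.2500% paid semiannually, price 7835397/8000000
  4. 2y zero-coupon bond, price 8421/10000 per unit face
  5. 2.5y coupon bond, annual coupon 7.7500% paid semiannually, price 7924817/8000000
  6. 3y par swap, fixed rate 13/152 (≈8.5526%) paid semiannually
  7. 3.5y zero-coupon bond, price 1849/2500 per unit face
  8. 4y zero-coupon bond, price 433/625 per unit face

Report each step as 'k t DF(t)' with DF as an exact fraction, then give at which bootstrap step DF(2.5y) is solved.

1 1/2 4757/5000
2 1 1857/2000
3 3/2 4397/5000
4 2 8421/10000
5 5/2 8193/10000
6 3 7777/10000
7 7/2 1849/2500
8 4 433/625
DF(2.5y) is solved at step 5

step 1 [0.5y] zero: DF = P = 4757/5000 ≈ 0.951400
step 2 [1y] bond c/2=3/80: DF=(799197/800000 − 3/80·(0.951400))/(1+3/80) = 1857/2000 ≈ 0.928500
step 3 [1.5y] bond c/2=29/800: DF=(7835397/8000000 − 29/800·(0.951400+0.928500))/(1+29/800) = 4397/5000 ≈ 0.879400
step 4 [2y] zero: DF = P = 8421/10000 ≈ 0.842100
step 5 [2.5y] bond c/2=31/800: DF=(7924817/8000000 − 31/800·(0.951400+0.928500+0.879400+0.842100))/(1+31/800) = 8193/10000 ≈ 0.819300
step 6 [3y] swap r/2=13/304: DF=(1 − 13/304·(0.951400+0.928500+0.879400+0.842100+0.819300))/(1+13/304) = 7777/10000 ≈ 0.777700
step 7 [3.5y] zero: DF = P = 1849/2500 ≈ 0.739600
step 8 [4y] zero: DF = P = 433/625 ≈ 0.692800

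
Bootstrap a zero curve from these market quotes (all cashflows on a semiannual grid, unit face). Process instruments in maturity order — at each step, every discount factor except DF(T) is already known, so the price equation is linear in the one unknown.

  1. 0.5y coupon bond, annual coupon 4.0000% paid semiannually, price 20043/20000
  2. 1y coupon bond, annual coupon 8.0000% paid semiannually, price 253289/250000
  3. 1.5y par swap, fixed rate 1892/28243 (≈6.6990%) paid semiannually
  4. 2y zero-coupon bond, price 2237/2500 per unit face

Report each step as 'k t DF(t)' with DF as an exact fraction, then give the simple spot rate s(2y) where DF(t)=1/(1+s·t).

1 1/2 393/400
2 1 2341/2500
3 3/2 4527/5000
4 2 2237/2500
s(2y) = (1/(2237/2500) − 1)/(2) = 263/4474 ≈ 5.8784%

step 1 [0.5y] bond c/2=1/50: DF=(20043/20000 − 1/50·(0))/(1+1/50) = 393/400 ≈ 0.982500
step 2 [1y] bond c/2=1/25: DF=(253289/250000 − 1/25·(0.982500))/(1+1/25) = 2341/2500 ≈ 0.936400
step 3 [1.5y] swap r/2=946/28243: DF=(1 − 946/28243·(0.982500+0.936400))/(1+946/28243) = 4527/5000 ≈ 0.905400
step 4 [2y] zero: DF = P = 2237/2500 ≈ 0.894800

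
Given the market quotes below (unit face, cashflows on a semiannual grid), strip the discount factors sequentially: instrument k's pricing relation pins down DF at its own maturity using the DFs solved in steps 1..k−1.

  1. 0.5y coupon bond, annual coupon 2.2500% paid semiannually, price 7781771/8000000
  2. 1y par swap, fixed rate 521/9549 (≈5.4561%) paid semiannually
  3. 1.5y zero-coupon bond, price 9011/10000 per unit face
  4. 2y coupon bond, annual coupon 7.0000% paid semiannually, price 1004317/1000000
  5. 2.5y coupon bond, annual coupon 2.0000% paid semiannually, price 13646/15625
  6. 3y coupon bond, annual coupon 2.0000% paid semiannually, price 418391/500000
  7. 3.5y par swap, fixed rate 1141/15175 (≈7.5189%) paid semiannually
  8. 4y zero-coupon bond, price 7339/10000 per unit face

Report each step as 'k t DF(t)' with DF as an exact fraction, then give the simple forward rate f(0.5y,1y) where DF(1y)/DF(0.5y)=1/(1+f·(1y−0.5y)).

1 1/2 9619/10000
2 1 9479/10000
3 3/2 9011/10000
4 2 8753/10000
5 5/2 4141/5000
6 3 3919/5000
7 7/2 3859/5000
8 4 7339/10000
f(0.5y,1y) = ((9619/10000)/(9479/10000) − 1)/(1/2) = 280/9479 ≈ 2.9539%

step 1 [0.5y] bond c/2=9/800: DF=(7781771/8000000 − 9/800·(0))/(1+9/800) = 9619/10000 ≈ 0.961900
step 2 [1y] swap r/2=521/19098: DF=(1 − 521/19098·(0.961900))/(1+521/19098) = 9479/10000 ≈ 0.947900
step 3 [1.5y] zero: DF = P = 9011/10000 ≈ 0.901100
step 4 [2y] bond c/2=7/200: DF=(1004317/1000000 − 7/200·(0.961900+0.947900+0.901100))/(1+7/200) = 8753/10000 ≈ 0.875300
step 5 [2.5y] bond c/2=1/100: DF=(13646/15625 − 1/100·(0.961900+0.947900+0.901100+0.875300))/(1+1/100) = 4141/5000 ≈ 0.828200
step 6 [3y] bond c/2=1/100: DF=(418391/500000 − 1/100·(0.961900+0.947900+0.901100+0.875300+0.828200))/(1+1/100) = 3919/5000 ≈ 0.783800
step 7 [3.5y] swap r/2=1141/30350: DF=(1 − 1141/30350·(0.961900+0.947900+0.901100+0.875300+0.828200+0.783800))/(1+1141/30350) = 3859/5000 ≈ 0.771800
step 8 [4y] zero: DF = P = 7339/10000 ≈ 0.733900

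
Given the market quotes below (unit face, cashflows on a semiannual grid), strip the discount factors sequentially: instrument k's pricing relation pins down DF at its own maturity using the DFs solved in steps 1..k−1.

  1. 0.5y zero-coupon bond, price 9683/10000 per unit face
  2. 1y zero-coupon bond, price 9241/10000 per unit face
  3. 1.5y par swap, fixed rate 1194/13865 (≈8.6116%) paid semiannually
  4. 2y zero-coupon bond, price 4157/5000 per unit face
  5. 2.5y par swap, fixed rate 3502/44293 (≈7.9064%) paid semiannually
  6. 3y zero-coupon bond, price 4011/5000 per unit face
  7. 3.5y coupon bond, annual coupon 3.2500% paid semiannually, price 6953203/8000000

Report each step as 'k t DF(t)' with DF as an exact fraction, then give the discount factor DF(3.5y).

1 1/2 9683/10000
2 1 9241/10000
3 3/2 4403/5000
4 2 4157/5000
5 5/2 8249/10000
6 3 4011/5000
7 7/2 1929/2500
DF(3.5y) = 1929/2500 ≈ 0.771600

step 1 [0.5y] zero: DF = P = 9683/10000 ≈ 0.968300
step 2 [1y] zero: DF = P = 9241/10000 ≈ 0.924100
step 3 [1.5y] swap r/2=597/13865: DF=(1 − 597/13865·(0.968300+0.924100))/(1+597/13865) = 4403/5000 ≈ 0.880600
step 4 [2y] zero: DF = P = 4157/5000 ≈ 0.831400
step 5 [2.5y] swap r/2=1751/44293: DF=(1 − 1751/44293·(0.968300+0.924100+0.880600+0.831400))/(1+1751/44293) = 8249/10000 ≈ 0.824900
step 6 [3y] zero: DF = P = 4011/5000 ≈ 0.802200
step 7 [3.5y] bond c/2=13/800: DF=(6953203/8000000 − 13/800·(0.968300+0.924100+0.880600+0.831400+0.824900+0.802200))/(1+13/800) = 1929/2500 ≈ 0.771600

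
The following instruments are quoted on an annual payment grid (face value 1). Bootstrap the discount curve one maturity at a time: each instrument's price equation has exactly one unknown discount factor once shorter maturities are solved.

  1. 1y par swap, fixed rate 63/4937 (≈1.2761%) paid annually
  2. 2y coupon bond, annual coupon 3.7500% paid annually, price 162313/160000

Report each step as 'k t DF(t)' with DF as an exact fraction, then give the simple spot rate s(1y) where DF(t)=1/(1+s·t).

1 1 4937/5000
2 2 9421/10000
s(1y) = (1/(4937/5000) − 1)/(1) = 63/4937 ≈ 1.2761%

step 1 [1y] swap r/1=63/4937: DF=(1 − 63/4937·(0))/(1+63/4937) = 4937/5000 ≈ 0.987400
step 2 [2y] bond c/1=3/80: DF=(162313/160000 − 3/80·(0.987400))/(1+3/80) = 9421/10000 ≈ 0.942100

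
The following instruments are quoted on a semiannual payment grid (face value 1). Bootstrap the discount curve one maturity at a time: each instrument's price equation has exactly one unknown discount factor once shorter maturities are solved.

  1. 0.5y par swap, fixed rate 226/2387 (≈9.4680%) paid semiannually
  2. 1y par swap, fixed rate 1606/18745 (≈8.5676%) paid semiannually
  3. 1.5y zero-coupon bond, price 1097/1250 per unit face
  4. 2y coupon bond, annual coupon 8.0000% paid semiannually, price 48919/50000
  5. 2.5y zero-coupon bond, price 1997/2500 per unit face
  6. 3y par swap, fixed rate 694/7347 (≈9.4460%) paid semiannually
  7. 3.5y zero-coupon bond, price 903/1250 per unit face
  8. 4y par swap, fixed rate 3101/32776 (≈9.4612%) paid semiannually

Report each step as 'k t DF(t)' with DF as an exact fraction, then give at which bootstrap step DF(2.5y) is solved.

1 1/2 2387/2500
2 1 9197/10000
3 3/2 1097/1250
4 2 8349/10000
5 5/2 1997/2500
6 3 7571/10000
7 7/2 903/1250
8 4 6899/10000
DF(2.5y) is solved at step 5

step 1 [0.5y] swap r/2=113/2387: DF=(1 − 113/2387·(0))/(1+113/2387) = 2387/2500 ≈ 0.954800
step 2 [1y] swap r/2=803/18745: DF=(1 − 803/18745·(0.954800))/(1+803/18745) = 9197/10000 ≈ 0.919700
step 3 [1.5y] zero: DF = P = 1097/1250 ≈ 0.877600
step 4 [2y] bond c/2=1/25: DF=(48919/50000 − 1/25·(0.954800+0.919700+0.877600))/(1+1/25) = 8349/10000 ≈ 0.834900
step 5 [2.5y] zero: DF = P = 1997/2500 ≈ 0.798800
step 6 [3y] swap r/2=347/7347: DF=(1 − 347/7347·(0.954800+0.919700+0.877600+0.834900+0.798800))/(1+347/7347) = 7571/10000 ≈ 0.757100
step 7 [3.5y] zero: DF = P = 903/1250 ≈ 0.722400
step 8 [4y] swap r/2=3101/65552: DF=(1 − 3101/65552·(0.954800+0.919700+0.877600+0.834900+0.798800+0.757100+0.722400))/(1+3101/65552) = 6899/10000 ≈ 0.689900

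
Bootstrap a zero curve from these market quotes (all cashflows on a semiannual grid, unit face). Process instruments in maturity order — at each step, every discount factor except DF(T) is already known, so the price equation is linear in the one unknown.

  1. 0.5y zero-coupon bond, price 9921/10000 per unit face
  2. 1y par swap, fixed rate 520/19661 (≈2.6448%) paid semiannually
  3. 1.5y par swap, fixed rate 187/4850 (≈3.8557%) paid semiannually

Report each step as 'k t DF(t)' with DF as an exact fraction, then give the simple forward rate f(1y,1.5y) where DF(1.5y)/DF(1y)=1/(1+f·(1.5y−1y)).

1 1/2 9921/10000
2 1 487/500
3 3/2 9439/10000
f(1y,1.5y) = ((487/500)/(9439/10000) − 1)/(1/2) = 602/9439 ≈ 6.3778%

step 1 [0.5y] zero: DF = P = 9921/10000 ≈ 0.992100
step 2 [1y] swap r/2=260/19661: DF=(1 − 260/19661·(0.992100))/(1+260/19661) = 487/500 ≈ 0.974000
step 3 [1.5y] swap r/2=187/9700: DF=(1 − 187/9700·(0.992100+0.974000))/(1+187/9700) = 9439/10000 ≈ 0.943900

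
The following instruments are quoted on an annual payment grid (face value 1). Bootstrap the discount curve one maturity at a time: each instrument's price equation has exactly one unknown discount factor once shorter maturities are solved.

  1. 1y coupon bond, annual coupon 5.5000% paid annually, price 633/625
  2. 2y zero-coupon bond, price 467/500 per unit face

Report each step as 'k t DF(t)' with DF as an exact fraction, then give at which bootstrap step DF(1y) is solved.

step 1 [1y] bond c/1=11/200: DF=(633/625 − 11/200·(0))/(1+11/200) = 24/25 ≈ 0.960000
step 2 [2y] zero: DF = P = 467/500 ≈ 0.934000

1 1 24/25
2 2 467/500
DF(1y) is solved at step 1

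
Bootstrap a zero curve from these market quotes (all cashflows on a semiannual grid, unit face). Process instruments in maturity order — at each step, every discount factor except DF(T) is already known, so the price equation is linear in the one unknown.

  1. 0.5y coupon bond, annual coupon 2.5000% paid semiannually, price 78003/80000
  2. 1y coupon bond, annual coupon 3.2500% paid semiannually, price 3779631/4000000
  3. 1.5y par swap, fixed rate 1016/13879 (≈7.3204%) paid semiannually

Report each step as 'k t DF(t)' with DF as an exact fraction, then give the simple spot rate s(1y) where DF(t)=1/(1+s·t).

step 1 [0.5y] bond c/2=1/80: DF=(78003/80000 − 1/80·(0))/(1+1/80) = 963/1000 ≈ 0.963000
step 2 [1y] bond c/2=13/800: DF=(3779631/4000000 − 13/800·(0.963000))/(1+13/800) = 1143/1250 ≈ 0.914400
step 3 [1.5y] swap r/2=508/13879: DF=(1 − 508/13879·(0.963000+0.914400))/(1+508/13879) = 1123/1250 ≈ 0.898400

1 1/2 963/1000
2 1 1143/1250
3 3/2 1123/1250
s(1y) = (1/(1143/1250) − 1)/(1) = 107/1143 ≈ 9.3613%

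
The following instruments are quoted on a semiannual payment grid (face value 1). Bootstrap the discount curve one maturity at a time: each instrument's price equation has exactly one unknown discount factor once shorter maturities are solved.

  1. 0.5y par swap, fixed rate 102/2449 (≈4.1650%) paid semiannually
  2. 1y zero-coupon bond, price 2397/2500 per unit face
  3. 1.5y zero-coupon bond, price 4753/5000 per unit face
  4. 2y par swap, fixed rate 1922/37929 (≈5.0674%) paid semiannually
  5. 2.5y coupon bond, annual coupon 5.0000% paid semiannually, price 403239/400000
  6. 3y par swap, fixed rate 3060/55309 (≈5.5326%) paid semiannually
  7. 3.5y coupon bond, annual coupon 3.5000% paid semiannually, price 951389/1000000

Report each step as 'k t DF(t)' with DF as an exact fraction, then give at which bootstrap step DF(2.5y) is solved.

step 1 [0.5y] swap r/2=51/2449: DF=(1 − 51/2449·(0))/(1+51/2449) = 2449/2500 ≈ 0.979600
step 2 [1y] zero: DF = P = 2397/2500 ≈ 0.958800
step 3 [1.5y] zero: DF = P = 4753/5000 ≈ 0.950600
step 4 [2y] swap r/2=961/37929: DF=(1 − 961/37929·(0.979600+0.958800+0.950600))/(1+961/37929) = 9039/10000 ≈ 0.903900
step 5 [2.5y] bond c/2=1/40: DF=(403239/400000 − 1/40·(0.979600+0.958800+0.950600+0.903900))/(1+1/40) = 891/1000 ≈ 0.891000
step 6 [3y] swap r/2=1530/55309: DF=(1 − 1530/55309·(0.979600+0.958800+0.950600+0.903900+0.891000))/(1+1530/55309) = 847/1000 ≈ 0.847000
step 7 [3.5y] bond c/2=7/400: DF=(951389/1000000 − 7/400·(0.979600+0.958800+0.950600+0.903900+0.891000+0.847000))/(1+7/400) = 8399/10000 ≈ 0.839900

1 1/2 2449/2500
2 1 2397/2500
3 3/2 4753/5000
4 2 9039/10000
5 5/2 891/1000
6 3 847/1000
7 7/2 8399/10000
DF(2.5y) is solved at step 5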